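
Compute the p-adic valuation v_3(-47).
v_3(-47) = 0

v_3(n) is the largest exponent k such that 3^k divides n. Factor out: -47 = -3^0 · 47. (Sign doesn't affect v_p.) So v_3(-47) = 0.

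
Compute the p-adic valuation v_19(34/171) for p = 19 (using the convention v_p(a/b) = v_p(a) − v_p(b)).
v_19(34/171) = -1

Factor powers of 19 from the numerator and denominator of the reduced fraction: 34 = 19^0 · 34 and 171 = 19^1 · 9. Apply v_p(a/b) = v_p(a) − v_p(b): v_19(34/171) = 0 − 1 = -1.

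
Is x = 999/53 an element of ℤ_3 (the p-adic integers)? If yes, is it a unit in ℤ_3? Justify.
x ∈ ℤ_3 but not a unit; v_3(x) = 3 > 0

ℤ_3 = {x ∈ ℚ_3 : v_3(x) ≥ 0} and ℤ_3^× = {x ∈ ℤ_3 : v_3(x) = 0}. Here v_3(999/53) = v_3(num) − v_3(den) = 3; compare against these criteria.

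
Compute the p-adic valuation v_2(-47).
v_2(-47) = 0

v_2(n) is the largest exponent k such that 2^k divides n. Factor out: -47 = -2^0 · 47. (Sign doesn't affect v_p.) So v_2(-47) = 0.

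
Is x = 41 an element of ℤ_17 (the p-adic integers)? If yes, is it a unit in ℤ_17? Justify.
x ∈ ℤ_17^× (unit); v_17(x) = 0

ℤ_17 = {x ∈ ℚ_17 : v_17(x) ≥ 0} and ℤ_17^× = {x ∈ ℤ_17 : v_17(x) = 0}. Here v_17(41) = v_17(num) − v_17(den) = 0; compare against these criteria.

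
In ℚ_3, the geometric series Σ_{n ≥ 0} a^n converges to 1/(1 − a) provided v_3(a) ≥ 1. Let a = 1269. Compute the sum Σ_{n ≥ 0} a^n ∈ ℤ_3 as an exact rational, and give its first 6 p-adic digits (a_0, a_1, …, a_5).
Σ a^n = 1/(1 − a) = -1/1268;  first 6 digits = (1, 0, 0, 2, 0, 2)

v_3(a) = 3 ≥ 1, so the series converges in ℤ_3 to 1/(1 − a) = 1/(1 − 1269) = -1/1268. Expand this rational in ℤ_3: compute digits iteratively via d_i = x_i mod 3, x_{i+1} = (x_i − d_i)/3. The first 6 digits are (1, 0, 0, 2, 0, 2).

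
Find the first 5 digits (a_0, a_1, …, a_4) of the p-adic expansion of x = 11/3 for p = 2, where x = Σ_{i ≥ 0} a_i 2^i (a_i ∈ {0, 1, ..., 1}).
(a_0, …, a_4) = (1, 0, 0, 1, 1)

v_2(11/3) = 0 (numerator and denominator both coprime to 2), so x ∈ ℤ_2^×. Compute digits iteratively via a_i = x_i mod 2, x_{i+1} = (x_i − a_i)/2, with x_0 = x:
  x_0 = 11/3;  a_0 = 1;  x_1 = (x_0 − 1)/2 = 4/3
  x_1 = 4/3;  a_1 = 0;  x_2 = (x_1 − 0)/2 = 2/3
  x_2 = 2/3;  a_2 = 0;  x_3 = (x_2 − 0)/2 = 1/3
  x_3 = 1/3;  a_3 = 1;  x_4 = (x_3 − 1)/2 = -1/3
  x_4 = -1/3;  a_4 = 1;  x_5 = (x_4 − 1)/2 = -2/3
Digits: (1, 0, 0, 1, 1).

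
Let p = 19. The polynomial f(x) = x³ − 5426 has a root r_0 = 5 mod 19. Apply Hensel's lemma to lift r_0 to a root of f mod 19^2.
r_1 = 119 (mod 361)

Hensel: r_{i+1} = r_i − f(r_i)/f′(r_i) mod 19^{i+2}, where f′(x) = 3x². Iterate:
  r_0 = 5 (mod 19)
  r_1 = 119 (mod 361)
Final: r = 119 with f(r) ≡ 0 mod 19^2.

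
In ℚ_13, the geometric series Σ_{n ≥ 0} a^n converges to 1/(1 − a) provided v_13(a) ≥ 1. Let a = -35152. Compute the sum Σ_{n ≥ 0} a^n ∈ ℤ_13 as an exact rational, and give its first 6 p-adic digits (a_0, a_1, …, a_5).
Σ a^n = 1/(1 − a) = 1/35153;  first 6 digits = (1, 0, 0, 10, 11, 12)

v_13(a) = 3 ≥ 1, so the series converges in ℤ_13 to 1/(1 − a) = 1/(1 − (-35152)) = 1/35153. Expand this rational in ℤ_13: compute digits iteratively via d_i = x_i mod 13, x_{i+1} = (x_i − d_i)/13. The first 6 digits are (1, 0, 0, 10, 11, 12).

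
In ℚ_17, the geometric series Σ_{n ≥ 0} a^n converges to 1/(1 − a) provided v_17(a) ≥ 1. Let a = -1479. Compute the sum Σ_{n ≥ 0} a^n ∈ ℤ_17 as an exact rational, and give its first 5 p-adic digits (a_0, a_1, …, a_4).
Σ a^n = 1/(1 − a) = 1/1480;  first 5 digits = (1, 15, 15, 11, 15)

v_17(a) = 1 ≥ 1, so the series converges in ℤ_17 to 1/(1 − a) = 1/(1 − (-1479)) = 1/1480. Expand this rational in ℤ_17: compute digits iteratively via d_i = x_i mod 17, x_{i+1} = (x_i − d_i)/17. The first 5 digits are (1, 15, 15, 11, 15).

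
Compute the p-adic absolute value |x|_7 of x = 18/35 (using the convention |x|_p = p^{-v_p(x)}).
|18/35|_7 = 7

Step 1 — compute v_7(x) by factoring powers of 7 out of the numerator and denominator: v_7(18/35) = -1. Step 2 — apply |x|_p = p^{-v_p(x)} = 7^{1} = 7.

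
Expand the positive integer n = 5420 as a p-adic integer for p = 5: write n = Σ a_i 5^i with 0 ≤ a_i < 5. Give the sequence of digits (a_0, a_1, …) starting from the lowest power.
(a_0, a_1, …) = (0, 4, 1, 3, 3, 1)

Repeated division by 5 gives the digits low-to-high: 5420 = 4·5^1 + 1·5^2 + 3·5^3 + 3·5^4 + 1·5^5. Digit sequence: (0, 4, 1, 3, 3, 1).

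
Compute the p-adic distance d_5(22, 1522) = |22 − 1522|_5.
d_5(22, 1522) = 1/125

Step 1 — x − y = 22 − 1522 = -1500. Step 2 — v_5(-1500) = 3 (factor: -1500 = −(5^3 · 12); the sign does not affect v_p). Step 3 — |x − y|_5 = 5^{-3} = 1/125.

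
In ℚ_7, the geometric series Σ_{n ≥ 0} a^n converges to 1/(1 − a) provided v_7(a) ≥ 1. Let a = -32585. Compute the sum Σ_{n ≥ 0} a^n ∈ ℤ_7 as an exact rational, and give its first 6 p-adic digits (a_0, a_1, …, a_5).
Σ a^n = 1/(1 − a) = 1/32586;  first 6 digits = (1, 0, 0, 3, 0, 5)

v_7(a) = 3 ≥ 1, so the series converges in ℤ_7 to 1/(1 − a) = 1/(1 − (-32585)) = 1/32586. Expand this rational in ℤ_7: compute digits iteratively via d_i = x_i mod 7, x_{i+1} = (x_i − d_i)/7. The first 6 digits are (1, 0, 0, 3, 0, 5).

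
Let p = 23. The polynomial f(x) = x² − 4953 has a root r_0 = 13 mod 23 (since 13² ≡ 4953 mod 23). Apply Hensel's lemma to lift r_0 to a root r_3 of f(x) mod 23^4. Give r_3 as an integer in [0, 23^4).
r_3 = 216029 (mod 279841)

Hensel's recurrence: r_{i+1} = r_i − f(r_i)·(f′(r_i))^{-1} mod 23^{i+2}, with f′(x) = 2x. Iterate:
  r_0 = 13 (mod 23)
  r_1 = 197 (mod 529)
  r_2 = 9190 (mod 12167)
  r_3 = 216029 (mod 279841)
Final: r_3 = 216029, and one checks f(r_3) ≡ 0 mod 23^4.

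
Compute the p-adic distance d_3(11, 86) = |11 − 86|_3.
d_3(11, 86) = 1/3

Step 1 — x − y = 11 − 86 = -75. Step 2 — v_3(-75) = 1 (factor: -75 = −(3^1 · 25); the sign does not affect v_p). Step 3 — |x − y|_3 = 3^{-1} = 1/3.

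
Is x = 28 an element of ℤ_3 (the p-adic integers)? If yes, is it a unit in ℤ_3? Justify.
x ∈ ℤ_3^× (unit); v_3(x) = 0

ℤ_3 = {x ∈ ℚ_3 : v_3(x) ≥ 0} and ℤ_3^× = {x ∈ ℤ_3 : v_3(x) = 0}. Here v_3(28) = v_3(num) − v_3(den) = 0; compare against these criteria.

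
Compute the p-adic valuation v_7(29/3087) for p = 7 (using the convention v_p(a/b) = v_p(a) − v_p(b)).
v_7(29/3087) = -3

Factor powers of 7 from the numerator and denominator of the reduced fraction: 29 = 7^0 · 29 and 3087 = 7^3 · 9. Apply v_p(a/b) = v_p(a) − v_p(b): v_7(29/3087) = 0 − 3 = -3.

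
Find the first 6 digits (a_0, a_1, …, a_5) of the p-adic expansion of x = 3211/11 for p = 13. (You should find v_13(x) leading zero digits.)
(a_0, …, a_5) = (0, 0, 10, 10, 11, 5)

v_13(3211/11) = 2, so a_0 = ... = a_1 = 0. Factor out: x = 13^2 · u with u = 19/11 a unit in ℤ_13. Expand u iteratively via a_{v+i} = u_i mod 13, u_{i+1} = (u_i − a_{v+i})/13:
  u_0 = 19/11;  a_2 = 10;  u_1 = (u_0 − 10)/13 = -7/11
  u_1 = -7/11;  a_3 = 10;  u_2 = (u_1 − 10)/13 = -9/11
  u_2 = -9/11;  a_4 = 11;  u_3 = (u_2 − 11)/13 = -10/11
  u_3 = -10/11;  a_5 = 5;  u_4 = (u_3 − 5)/13 = -5/11
Digits: (0, 0, 10, 10, 11, 5).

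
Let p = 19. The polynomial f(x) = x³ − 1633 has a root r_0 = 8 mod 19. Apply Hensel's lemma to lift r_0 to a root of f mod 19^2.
r_1 = 27 (mod 361)

Hensel: r_{i+1} = r_i − f(r_i)/f′(r_i) mod 19^{i+2}, where f′(x) = 3x². Iterate:
  r_0 = 8 (mod 19)
  r_1 = 27 (mod 361)
Final: r = 27 with f(r) ≡ 0 mod 19^2.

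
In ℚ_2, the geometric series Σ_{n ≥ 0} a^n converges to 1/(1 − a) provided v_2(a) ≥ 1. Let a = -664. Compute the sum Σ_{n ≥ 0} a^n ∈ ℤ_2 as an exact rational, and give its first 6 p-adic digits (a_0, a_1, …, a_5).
Σ a^n = 1/(1 − a) = 1/665;  first 6 digits = (1, 0, 0, 1, 0, 1)

v_2(a) = 3 ≥ 1, so the series converges in ℤ_2 to 1/(1 − a) = 1/(1 − (-664)) = 1/665. Expand this rational in ℤ_2: compute digits iteratively via d_i = x_i mod 2, x_{i+1} = (x_i − d_i)/2. The first 6 digits are (1, 0, 0, 1, 0, 1).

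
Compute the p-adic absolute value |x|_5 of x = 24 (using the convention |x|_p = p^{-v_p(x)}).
|24|_5 = 1

Step 1 — compute v_5(x) by factoring powers of 5 out of the numerator and denominator: v_5(24) = 0. Step 2 — apply |x|_p = p^{-v_p(x)} = 5^{0} = 1.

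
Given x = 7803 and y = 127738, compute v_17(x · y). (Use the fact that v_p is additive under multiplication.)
v_17(996739614) = 5

v_p(x) = 2 (factor: 7803 = 17^2 · 27); v_p(y) = 3 (factor: 127738 = 17^3 · 26). Additivity: v_p(xy) = v_p(x) + v_p(y) = 2 + 3 = 5. (Direct check: xy = 996739614 = 17^5 · (702).)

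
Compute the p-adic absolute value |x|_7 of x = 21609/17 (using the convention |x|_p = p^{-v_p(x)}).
|21609/17|_7 = 1/2401

Step 1 — compute v_7(x) by factoring powers of 7 out of the numerator and denominator: v_7(21609/17) = 4. Step 2 — apply |x|_p = p^{-v_p(x)} = 7^{-4} = 1/2401.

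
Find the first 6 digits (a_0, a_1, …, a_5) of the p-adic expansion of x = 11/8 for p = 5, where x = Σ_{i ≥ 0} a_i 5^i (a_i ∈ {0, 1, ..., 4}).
(a_0, …, a_5) = (2, 3, 0, 3, 0, 3)

v_5(11/8) = 0 (numerator and denominator both coprime to 5), so x ∈ ℤ_5^×. Compute digits iteratively via a_i = x_i mod 5, x_{i+1} = (x_i − a_i)/5, with x_0 = x:
  x_0 = 11/8;  a_0 = 2;  x_1 = (x_0 − 2)/5 = -1/8
  x_1 = -1/8;  a_1 = 3;  x_2 = (x_1 − 3)/5 = -5/8
  x_2 = -5/8;  a_2 = 0;  x_3 = (x_2 − 0)/5 = -1/8
  x_3 = -1/8;  a_3 = 3;  x_4 = (x_3 − 3)/5 = -5/8
  x_4 = -5/8;  a_4 = 0;  x_5 = (x_4 − 0)/5 = -1/8
  x_5 = -1/8;  a_5 = 3;  x_6 = (x_5 − 3)/5 = -5/8
Digits: (2, 3, 0, 3, 0, 3).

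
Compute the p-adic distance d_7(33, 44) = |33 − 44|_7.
d_7(33, 44) = 1

Step 1 — x − y = 33 − 44 = -11. Step 2 — v_7(-11) = 0 (factor: -11 = −(7^0 · 11); the sign does not affect v_p). Step 3 — |x − y|_7 = 7^{0} = 1.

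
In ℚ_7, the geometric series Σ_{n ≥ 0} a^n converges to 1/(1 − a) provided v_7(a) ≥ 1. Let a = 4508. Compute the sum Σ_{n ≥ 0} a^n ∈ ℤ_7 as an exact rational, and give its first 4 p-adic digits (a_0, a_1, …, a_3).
Σ a^n = 1/(1 − a) = -1/4507;  first 4 digits = (1, 0, 1, 6)

v_7(a) = 2 ≥ 1, so the series converges in ℤ_7 to 1/(1 − a) = 1/(1 − 4508) = -1/4507. Expand this rational in ℤ_7: compute digits iteratively via d_i = x_i mod 7, x_{i+1} = (x_i − d_i)/7. The first 4 digits are (1, 0, 1, 6).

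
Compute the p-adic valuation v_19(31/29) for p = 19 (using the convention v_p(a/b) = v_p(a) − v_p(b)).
v_19(31/29) = 0

Factor powers of 19 from the numerator and denominator of the reduced fraction: 31 = 19^0 · 31 and 29 = 19^0 · 29. Apply v_p(a/b) = v_p(a) − v_p(b): v_19(31/29) = 0 − 0 = 0.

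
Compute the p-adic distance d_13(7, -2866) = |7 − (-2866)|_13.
d_13(7, -2866) = 1/169

Step 1 — x − y = 7 − (-2866) = 2873. Step 2 — v_13(2873) = 2 (factor: 2873 = (13^2 · 17); the sign does not affect v_p). Step 3 — |x − y|_13 = 13^{-2} = 1/169.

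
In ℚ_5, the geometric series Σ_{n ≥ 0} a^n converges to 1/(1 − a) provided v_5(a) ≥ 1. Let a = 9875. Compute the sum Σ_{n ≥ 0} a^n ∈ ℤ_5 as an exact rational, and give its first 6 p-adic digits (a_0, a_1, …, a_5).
Σ a^n = 1/(1 − a) = -1/9874;  first 6 digits = (1, 0, 0, 4, 0, 3)

v_5(a) = 3 ≥ 1, so the series converges in ℤ_5 to 1/(1 − a) = 1/(1 − 9875) = -1/9874. Expand this rational in ℤ_5: compute digits iteratively via d_i = x_i mod 5, x_{i+1} = (x_i − d_i)/5. The first 6 digits are (1, 0, 0, 4, 0, 3).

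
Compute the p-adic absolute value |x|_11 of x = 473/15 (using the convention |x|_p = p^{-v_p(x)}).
|473/15|_11 = 1/11

Step 1 — compute v_11(x) by factoring powers of 11 out of the numerator and denominator: v_11(473/15) = 1. Step 2 — apply |x|_p = p^{-v_p(x)} = 11^{-1} = 1/11.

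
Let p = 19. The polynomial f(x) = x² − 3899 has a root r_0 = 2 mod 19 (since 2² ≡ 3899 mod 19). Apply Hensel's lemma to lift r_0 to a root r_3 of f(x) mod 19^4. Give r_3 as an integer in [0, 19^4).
r_3 = 107200 (mod 130321)

Hensel's recurrence: r_{i+1} = r_i − f(r_i)·(f′(r_i))^{-1} mod 19^{i+2}, with f′(x) = 2x. Iterate:
  r_0 = 2 (mod 19)
  r_1 = 344 (mod 361)
  r_2 = 4315 (mod 6859)
  r_3 = 107200 (mod 130321)
Final: r_3 = 107200, and one checks f(r_3) ≡ 0 mod 19^4.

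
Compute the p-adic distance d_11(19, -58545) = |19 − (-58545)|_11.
d_11(19, -58545) = 1/14641

Step 1 — x − y = 19 − (-58545) = 58564. Step 2 — v_11(58564) = 4 (factor: 58564 = (11^4 · 4); the sign does not affect v_p). Step 3 — |x − y|_11 = 11^{-4} = 1/14641.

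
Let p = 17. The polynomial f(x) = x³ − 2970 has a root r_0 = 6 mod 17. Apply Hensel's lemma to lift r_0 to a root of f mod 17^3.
r_2 = 4222 (mod 4913)

Hensel: r_{i+1} = r_i − f(r_i)/f′(r_i) mod 17^{i+2}, where f′(x) = 3x². Iterate:
  r_0 = 6 (mod 17)
  r_1 = 176 (mod 289)
  r_2 = 4222 (mod 4913)
Final: r = 4222 with f(r) ≡ 0 mod 17^3.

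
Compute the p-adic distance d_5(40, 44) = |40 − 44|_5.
d_5(40, 44) = 1

Step 1 — x − y = 40 − 44 = -4. Step 2 — v_5(-4) = 0 (factor: -4 = −(5^0 · 4); the sign does not affect v_p). Step 3 — |x − y|_5 = 5^{0} = 1.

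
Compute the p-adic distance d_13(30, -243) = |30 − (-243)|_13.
d_13(30, -243) = 1/13

Step 1 — x − y = 30 − (-243) = 273. Step 2 — v_13(273) = 1 (factor: 273 = (13^1 · 21); the sign does not affect v_p). Step 3 — |x − y|_13 = 13^{-1} = 1/13.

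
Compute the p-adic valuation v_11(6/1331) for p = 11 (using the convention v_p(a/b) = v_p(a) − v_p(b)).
v_11(6/1331) = -3

Factor powers of 11 from the numerator and denominator of the reduced fraction: 6 = 11^0 · 6 and 1331 = 11^3 · 1. Apply v_p(a/b) = v_p(a) − v_p(b): v_11(6/1331) = 0 − 3 = -3.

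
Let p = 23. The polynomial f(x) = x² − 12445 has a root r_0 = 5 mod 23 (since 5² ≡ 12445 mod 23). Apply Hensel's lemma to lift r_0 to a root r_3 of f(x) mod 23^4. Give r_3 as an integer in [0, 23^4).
r_3 = 117098 (mod 279841)

Hensel's recurrence: r_{i+1} = r_i − f(r_i)·(f′(r_i))^{-1} mod 23^{i+2}, with f′(x) = 2x. Iterate:
  r_0 = 5 (mod 23)
  r_1 = 189 (mod 529)
  r_2 = 7595 (mod 12167)
  r_3 = 117098 (mod 279841)
Final: r_3 = 117098, and one checks f(r_3) ≡ 0 mod 23^4.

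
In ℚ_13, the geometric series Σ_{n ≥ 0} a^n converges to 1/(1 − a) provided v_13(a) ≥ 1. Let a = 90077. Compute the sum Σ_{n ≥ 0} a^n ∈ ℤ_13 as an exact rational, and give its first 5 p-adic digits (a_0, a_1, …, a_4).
Σ a^n = 1/(1 − a) = -1/90076;  first 5 digits = (1, 0, 0, 2, 3)

v_13(a) = 3 ≥ 1, so the series converges in ℤ_13 to 1/(1 − a) = 1/(1 − 90077) = -1/90076. Expand this rational in ℤ_13: compute digits iteratively via d_i = x_i mod 13, x_{i+1} = (x_i − d_i)/13. The first 5 digits are (1, 0, 0, 2, 3).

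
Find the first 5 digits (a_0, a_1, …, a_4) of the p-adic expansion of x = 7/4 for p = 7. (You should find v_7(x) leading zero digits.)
(a_0, …, a_4) = (0, 2, 5, 1, 5)

v_7(7/4) = 1, so a_0 = ... = a_0 = 0. Factor out: x = 7^1 · u with u = 1/4 a unit in ℤ_7. Expand u iteratively via a_{v+i} = u_i mod 7, u_{i+1} = (u_i − a_{v+i})/7:
  u_0 = 1/4;  a_1 = 2;  u_1 = (u_0 − 2)/7 = -1/4
  u_1 = -1/4;  a_2 = 5;  u_2 = (u_1 − 5)/7 = -3/4
  u_2 = -3/4;  a_3 = 1;  u_3 = (u_2 − 1)/7 = -1/4
  u_3 = -1/4;  a_4 = 5;  u_4 = (u_3 − 5)/7 = -3/4
Digits: (0, 2, 5, 1, 5).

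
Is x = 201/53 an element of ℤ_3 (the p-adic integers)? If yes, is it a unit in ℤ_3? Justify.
x ∈ ℤ_3 but not a unit; v_3(x) = 1 > 0

ℤ_3 = {x ∈ ℚ_3 : v_3(x) ≥ 0} and ℤ_3^× = {x ∈ ℤ_3 : v_3(x) = 0}. Here v_3(201/53) = v_3(num) − v_3(den) = 1; compare against these criteria.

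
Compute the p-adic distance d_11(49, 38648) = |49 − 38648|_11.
d_11(49, 38648) = 1/1331

Step 1 — x − y = 49 − 38648 = -38599. Step 2 — v_11(-38599) = 3 (factor: -38599 = −(11^3 · 29); the sign does not affect v_p). Step 3 — |x − y|_11 = 11^{-3} = 1/1331.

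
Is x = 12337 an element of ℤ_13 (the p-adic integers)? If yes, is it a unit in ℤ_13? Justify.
x ∈ ℤ_13 but not a unit; v_13(x) = 2 > 0

ℤ_13 = {x ∈ ℚ_13 : v_13(x) ≥ 0} and ℤ_13^× = {x ∈ ℤ_13 : v_13(x) = 0}. Here v_13(12337) = v_13(num) − v_13(den) = 2; compare against these criteria.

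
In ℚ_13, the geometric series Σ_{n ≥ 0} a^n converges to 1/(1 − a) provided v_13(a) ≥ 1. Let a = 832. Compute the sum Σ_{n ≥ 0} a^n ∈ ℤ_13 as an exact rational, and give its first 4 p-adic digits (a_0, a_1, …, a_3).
Σ a^n = 1/(1 − a) = -1/831;  first 4 digits = (1, 12, 5, 2)

v_13(a) = 1 ≥ 1, so the series converges in ℤ_13 to 1/(1 − a) = 1/(1 − 832) = -1/831. Expand this rational in ℤ_13: compute digits iteratively via d_i = x_i mod 13, x_{i+1} = (x_i − d_i)/13. The first 4 digits are (1, 12, 5, 2).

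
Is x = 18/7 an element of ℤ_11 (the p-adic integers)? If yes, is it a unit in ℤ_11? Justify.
x ∈ ℤ_11^× (unit); v_11(x) = 0

ℤ_11 = {x ∈ ℚ_11 : v_11(x) ≥ 0} and ℤ_11^× = {x ∈ ℤ_11 : v_11(x) = 0}. Here v_11(18/7) = v_11(num) − v_11(den) = 0; compare against these criteria.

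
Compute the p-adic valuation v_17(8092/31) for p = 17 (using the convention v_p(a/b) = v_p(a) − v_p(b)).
v_17(8092/31) = 2

Factor powers of 17 from the numerator and denominator of the reduced fraction: 8092 = 17^2 · 28 and 31 = 17^0 · 31. Apply v_p(a/b) = v_p(a) − v_p(b): v_17(8092/31) = 2 − 0 = 2.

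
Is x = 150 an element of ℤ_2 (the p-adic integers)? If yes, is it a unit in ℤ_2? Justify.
x ∈ ℤ_2 but not a unit; v_2(x) = 1 > 0

ℤ_2 = {x ∈ ℚ_2 : v_2(x) ≥ 0} and ℤ_2^× = {x ∈ ℤ_2 : v_2(x) = 0}. Here v_2(150) = v_2(num) − v_2(den) = 1; compare against these criteria.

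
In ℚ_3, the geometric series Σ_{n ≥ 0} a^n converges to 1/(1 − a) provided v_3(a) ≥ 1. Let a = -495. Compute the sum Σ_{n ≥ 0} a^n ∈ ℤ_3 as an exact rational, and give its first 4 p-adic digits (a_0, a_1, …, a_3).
Σ a^n = 1/(1 − a) = 1/496;  first 4 digits = (1, 0, 2, 2)

v_3(a) = 2 ≥ 1, so the series converges in ℤ_3 to 1/(1 − a) = 1/(1 − (-495)) = 1/496. Expand this rational in ℤ_3: compute digits iteratively via d_i = x_i mod 3, x_{i+1} = (x_i − d_i)/3. The first 4 digits are (1, 0, 2, 2).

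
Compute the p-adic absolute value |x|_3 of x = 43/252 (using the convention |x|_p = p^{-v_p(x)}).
|43/252|_3 = 9

Step 1 — compute v_3(x) by factoring powers of 3 out of the numerator and denominator: v_3(43/252) = -2. Step 2 — apply |x|_p = p^{-v_p(x)} = 3^{2} = 9.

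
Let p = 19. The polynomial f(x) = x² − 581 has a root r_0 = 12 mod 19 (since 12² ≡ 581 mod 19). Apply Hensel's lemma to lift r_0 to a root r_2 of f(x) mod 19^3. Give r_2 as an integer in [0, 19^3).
r_2 = 1038 (mod 6859)

Hensel's recurrence: r_{i+1} = r_i − f(r_i)·(f′(r_i))^{-1} mod 19^{i+2}, with f′(x) = 2x. Iterate:
  r_0 = 12 (mod 19)
  r_1 = 316 (mod 361)
  r_2 = 1038 (mod 6859)
Final: r_2 = 1038, and one checks f(r_2) ≡ 0 mod 19^3.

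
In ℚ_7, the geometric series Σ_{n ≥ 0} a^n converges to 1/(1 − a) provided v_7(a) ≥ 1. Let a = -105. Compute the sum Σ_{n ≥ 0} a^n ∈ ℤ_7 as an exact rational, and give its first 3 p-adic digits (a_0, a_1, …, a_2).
Σ a^n = 1/(1 − a) = 1/106;  first 3 digits = (1, 6, 5)

v_7(a) = 1 ≥ 1, so the series converges in ℤ_7 to 1/(1 − a) = 1/(1 − (-105)) = 1/106. Expand this rational in ℤ_7: compute digits iteratively via d_i = x_i mod 7, x_{i+1} = (x_i − d_i)/7. The first 3 digits are (1, 6, 5).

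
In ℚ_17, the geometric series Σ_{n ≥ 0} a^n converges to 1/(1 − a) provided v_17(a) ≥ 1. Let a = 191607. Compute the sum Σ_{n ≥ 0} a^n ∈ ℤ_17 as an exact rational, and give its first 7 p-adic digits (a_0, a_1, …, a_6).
Σ a^n = 1/(1 − a) = -1/191606;  first 7 digits = (1, 0, 0, 5, 2, 0, 8)

v_17(a) = 3 ≥ 1, so the series converges in ℤ_17 to 1/(1 − a) = 1/(1 − 191607) = -1/191606. Expand this rational in ℤ_17: compute digits iteratively via d_i = x_i mod 17, x_{i+1} = (x_i − d_i)/17. The first 7 digits are (1, 0, 0, 5, 2, 0, 8).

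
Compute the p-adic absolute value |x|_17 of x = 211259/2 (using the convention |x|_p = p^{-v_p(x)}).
|211259/2|_17 = 1/4913

Step 1 — compute v_17(x) by factoring powers of 17 out of the numerator and denominator: v_17(211259/2) = 3. Step 2 — apply |x|_p = p^{-v_p(x)} = 17^{-3} = 1/4913.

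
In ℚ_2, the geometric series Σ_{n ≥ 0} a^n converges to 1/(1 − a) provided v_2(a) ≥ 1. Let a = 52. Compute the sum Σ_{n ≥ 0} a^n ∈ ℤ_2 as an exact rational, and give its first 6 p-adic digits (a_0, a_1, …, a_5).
Σ a^n = 1/(1 − a) = -1/51;  first 6 digits = (1, 0, 1, 0, 0, 0)

v_2(a) = 2 ≥ 1, so the series converges in ℤ_2 to 1/(1 − a) = 1/(1 − 52) = -1/51. Expand this rational in ℤ_2: compute digits iteratively via d_i = x_i mod 2, x_{i+1} = (x_i − d_i)/2. The first 6 digits are (1, 0, 1, 0, 0, 0).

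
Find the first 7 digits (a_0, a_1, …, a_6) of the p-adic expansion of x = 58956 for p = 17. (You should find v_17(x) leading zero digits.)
(a_0, …, a_6) = (0, 0, 0, 12, 0, 0, 0)

v_17(58956) = 3, so a_0 = ... = a_2 = 0. Factor out: x = 17^3 · u with u = 12 a unit in ℤ_17. Expand u iteratively via a_{v+i} = u_i mod 17, u_{i+1} = (u_i − a_{v+i})/17:
  u_0 = 12;  a_3 = 12;  u_1 = (u_0 − 12)/17 = 0
  u_1 = 0;  a_4 = 0;  u_2 = (u_1 − 0)/17 = 0
  u_2 = 0;  a_5 = 0;  u_3 = (u_2 − 0)/17 = 0
  u_3 = 0;  a_6 = 0;  u_4 = (u_3 − 0)/17 = 0
Digits: (0, 0, 0, 12, 0, 0, 0).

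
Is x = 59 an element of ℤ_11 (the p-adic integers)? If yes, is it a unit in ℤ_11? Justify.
x ∈ ℤ_11^× (unit); v_11(x) = 0

ℤ_11 = {x ∈ ℚ_11 : v_11(x) ≥ 0} and ℤ_11^× = {x ∈ ℤ_11 : v_11(x) = 0}. Here v_11(59) = v_11(num) − v_11(den) = 0; compare against these criteria.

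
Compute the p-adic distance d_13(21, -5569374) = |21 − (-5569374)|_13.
d_13(21, -5569374) = 1/371293

Step 1 — x − y = 21 − (-5569374) = 5569395. Step 2 — v_13(5569395) = 5 (factor: 5569395 = (13^5 · 15); the sign does not affect v_p). Step 3 — |x − y|_13 = 13^{-5} = 1/371293.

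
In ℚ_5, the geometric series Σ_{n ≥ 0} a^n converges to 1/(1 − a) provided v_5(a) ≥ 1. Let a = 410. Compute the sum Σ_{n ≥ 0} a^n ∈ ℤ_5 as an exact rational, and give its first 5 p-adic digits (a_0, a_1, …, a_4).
Σ a^n = 1/(1 − a) = -1/409;  first 5 digits = (1, 2, 0, 1, 4)

v_5(a) = 1 ≥ 1, so the series converges in ℤ_5 to 1/(1 − a) = 1/(1 − 410) = -1/409. Expand this rational in ℤ_5: compute digits iteratively via d_i = x_i mod 5, x_{i+1} = (x_i − d_i)/5. The first 5 digits are (1, 2, 0, 1, 4).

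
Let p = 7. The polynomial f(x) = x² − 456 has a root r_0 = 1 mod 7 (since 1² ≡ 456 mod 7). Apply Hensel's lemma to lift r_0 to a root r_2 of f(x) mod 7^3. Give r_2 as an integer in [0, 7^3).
r_2 = 204 (mod 343)

Hensel's recurrence: r_{i+1} = r_i − f(r_i)·(f′(r_i))^{-1} mod 7^{i+2}, with f′(x) = 2x. Iterate:
  r_0 = 1 (mod 7)
  r_1 = 8 (mod 49)
  r_2 = 204 (mod 343)
Final: r_2 = 204, and one checks f(r_2) ≡ 0 mod 7^3.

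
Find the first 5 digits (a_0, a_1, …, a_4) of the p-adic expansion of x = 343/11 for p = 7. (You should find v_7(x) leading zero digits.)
(a_0, …, a_4) = (0, 0, 0, 2, 1)

v_7(343/11) = 3, so a_0 = ... = a_2 = 0. Factor out: x = 7^3 · u with u = 1/11 a unit in ℤ_7. Expand u iteratively via a_{v+i} = u_i mod 7, u_{i+1} = (u_i − a_{v+i})/7:
  u_0 = 1/11;  a_3 = 2;  u_1 = (u_0 − 2)/7 = -3/11
  u_1 = -3/11;  a_4 = 1;  u_2 = (u_1 − 1)/7 = -2/11
Digits: (0, 0, 0, 2, 1).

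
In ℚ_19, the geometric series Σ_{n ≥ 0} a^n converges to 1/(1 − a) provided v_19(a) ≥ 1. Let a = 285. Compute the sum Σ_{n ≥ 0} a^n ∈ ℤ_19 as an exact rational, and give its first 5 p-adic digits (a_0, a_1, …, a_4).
Σ a^n = 1/(1 − a) = -1/284;  first 5 digits = (1, 15, 16, 4, 16)

v_19(a) = 1 ≥ 1, so the series converges in ℤ_19 to 1/(1 − a) = 1/(1 − 285) = -1/284. Expand this rational in ℤ_19: compute digits iteratively via d_i = x_i mod 19, x_{i+1} = (x_i − d_i)/19. The first 5 digits are (1, 15, 16, 4, 16).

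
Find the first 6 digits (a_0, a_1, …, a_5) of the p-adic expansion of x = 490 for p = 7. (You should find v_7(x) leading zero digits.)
(a_0, …, a_5) = (0, 0, 3, 1, 0, 0)

v_7(490) = 2, so a_0 = ... = a_1 = 0. Factor out: x = 7^2 · u with u = 10 a unit in ℤ_7. Expand u iteratively via a_{v+i} = u_i mod 7, u_{i+1} = (u_i − a_{v+i})/7:
  u_0 = 10;  a_2 = 3;  u_1 = (u_0 − 3)/7 = 1
  u_1 = 1;  a_3 = 1;  u_2 = (u_1 − 1)/7 = 0
  u_2 = 0;  a_4 = 0;  u_3 = (u_2 − 0)/7 = 0
  u_3 = 0;  a_5 = 0;  u_4 = (u_3 − 0)/7 = 0
Digits: (0, 0, 3, 1, 0, 0).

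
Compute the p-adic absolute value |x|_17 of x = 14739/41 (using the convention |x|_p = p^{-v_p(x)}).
|14739/41|_17 = 1/4913

Step 1 — compute v_17(x) by factoring powers of 17 out of the numerator and denominator: v_17(14739/41) = 3. Step 2 — apply |x|_p = p^{-v_p(x)} = 17^{-3} = 1/4913.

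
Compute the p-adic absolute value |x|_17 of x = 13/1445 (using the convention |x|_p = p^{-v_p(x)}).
|13/1445|_17 = 289

Step 1 — compute v_17(x) by factoring powers of 17 out of the numerator and denominator: v_17(13/1445) = -2. Step 2 — apply |x|_p = p^{-v_p(x)} = 17^{2} = 289.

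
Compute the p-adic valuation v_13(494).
v_13(494) = 1

v_13(n) is the largest exponent k such that 13^k divides n. Factor out: 494 = 13^1 · 38. (Sign doesn't affect v_p.) So v_13(494) = 1.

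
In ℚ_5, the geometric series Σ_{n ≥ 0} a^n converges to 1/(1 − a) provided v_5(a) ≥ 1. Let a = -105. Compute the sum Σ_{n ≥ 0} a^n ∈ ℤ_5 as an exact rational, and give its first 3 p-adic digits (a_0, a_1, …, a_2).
Σ a^n = 1/(1 − a) = 1/106;  first 3 digits = (1, 4, 1)

v_5(a) = 1 ≥ 1, so the series converges in ℤ_5 to 1/(1 − a) = 1/(1 − (-105)) = 1/106. Expand this rational in ℤ_5: compute digits iteratively via d_i = x_i mod 5, x_{i+1} = (x_i − d_i)/5. The first 3 digits are (1, 4, 1).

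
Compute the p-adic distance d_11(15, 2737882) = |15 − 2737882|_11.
d_11(15, 2737882) = 1/161051

Step 1 — x − y = 15 − 2737882 = -2737867. Step 2 — v_11(-2737867) = 5 (factor: -2737867 = −(11^5 · 17); the sign does not affect v_p). Step 3 — |x − y|_11 = 11^{-5} = 1/161051.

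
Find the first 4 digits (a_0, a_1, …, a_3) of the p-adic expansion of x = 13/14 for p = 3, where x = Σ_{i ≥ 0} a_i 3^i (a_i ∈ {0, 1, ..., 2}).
(a_0, …, a_3) = (2, 2, 2, 1)

v_3(13/14) = 0 (numerator and denominator both coprime to 3), so x ∈ ℤ_3^×. Compute digits iteratively via a_i = x_i mod 3, x_{i+1} = (x_i − a_i)/3, with x_0 = x:
  x_0 = 13/14;  a_0 = 2;  x_1 = (x_0 − 2)/3 = -5/14
  x_1 = -5/14;  a_1 = 2;  x_2 = (x_1 − 2)/3 = -11/14
  x_2 = -11/14;  a_2 = 2;  x_3 = (x_2 − 2)/3 = -13/14
  x_3 = -13/14;  a_3 = 1;  x_4 = (x_3 − 1)/3 = -9/14
Digits: (2, 2, 2, 1).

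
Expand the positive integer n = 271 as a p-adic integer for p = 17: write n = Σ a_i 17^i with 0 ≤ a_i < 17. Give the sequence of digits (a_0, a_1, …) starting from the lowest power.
(a_0, a_1, …) = (16, 15)

Repeated division by 17 gives the digits low-to-high: 271 = 16 + 15·17^1. Digit sequence: (16, 15).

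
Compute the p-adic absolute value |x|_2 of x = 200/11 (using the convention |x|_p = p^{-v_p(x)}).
|200/11|_2 = 1/8

Step 1 — compute v_2(x) by factoring powers of 2 out of the numerator and denominator: v_2(200/11) = 3. Step 2 — apply |x|_p = p^{-v_p(x)} = 2^{-3} = 1/8.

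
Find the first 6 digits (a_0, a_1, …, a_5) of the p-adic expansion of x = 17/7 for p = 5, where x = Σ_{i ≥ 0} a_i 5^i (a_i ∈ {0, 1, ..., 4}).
(a_0, …, a_5) = (1, 1, 2, 1, 4, 2)

v_5(17/7) = 0 (numerator and denominator both coprime to 5), so x ∈ ℤ_5^×. Compute digits iteratively via a_i = x_i mod 5, x_{i+1} = (x_i − a_i)/5, with x_0 = x:
  x_0 = 17/7;  a_0 = 1;  x_1 = (x_0 − 1)/5 = 2/7
  x_1 = 2/7;  a_1 = 1;  x_2 = (x_1 − 1)/5 = -1/7
  x_2 = -1/7;  a_2 = 2;  x_3 = (x_2 − 2)/5 = -3/7
  x_3 = -3/7;  a_3 = 1;  x_4 = (x_3 − 1)/5 = -2/7
  x_4 = -2/7;  a_4 = 4;  x_5 = (x_4 − 4)/5 = -6/7
  x_5 = -6/7;  a_5 = 2;  x_6 = (x_5 − 2)/5 = -4/7
Digits: (1, 1, 2, 1, 4, 2).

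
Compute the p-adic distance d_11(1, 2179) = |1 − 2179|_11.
d_11(1, 2179) = 1/121

Step 1 — x − y = 1 − 2179 = -2178. Step 2 — v_11(-2178) = 2 (factor: -2178 = −(11^2 · 18); the sign does not affect v_p). Step 3 — |x − y|_11 = 11^{-2} = 1/121.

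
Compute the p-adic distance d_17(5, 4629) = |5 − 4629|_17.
d_17(5, 4629) = 1/289

Step 1 — x − y = 5 − 4629 = -4624. Step 2 — v_17(-4624) = 2 (factor: -4624 = −(17^2 · 16); the sign does not affect v_p). Step 3 — |x − y|_17 = 17^{-2} = 1/289.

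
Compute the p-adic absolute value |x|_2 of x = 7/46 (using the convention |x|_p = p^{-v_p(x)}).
|7/46|_2 = 2

Step 1 — compute v_2(x) by factoring powers of 2 out of the numerator and denominator: v_2(7/46) = -1. Step 2 — apply |x|_p = p^{-v_p(x)} = 2^{1} = 2.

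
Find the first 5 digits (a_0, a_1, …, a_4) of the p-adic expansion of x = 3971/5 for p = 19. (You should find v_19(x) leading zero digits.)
(a_0, …, a_4) = (0, 0, 6, 15, 3)

v_19(3971/5) = 2, so a_0 = ... = a_1 = 0. Factor out: x = 19^2 · u with u = 11/5 a unit in ℤ_19. Expand u iteratively via a_{v+i} = u_i mod 19, u_{i+1} = (u_i − a_{v+i})/19:
  u_0 = 11/5;  a_2 = 6;  u_1 = (u_0 − 6)/19 = -1/5
  u_1 = -1/5;  a_3 = 15;  u_2 = (u_1 − 15)/19 = -4/5
  u_2 = -4/5;  a_4 = 3;  u_3 = (u_2 − 3)/19 = -1/5
Digits: (0, 0, 6, 15, 3).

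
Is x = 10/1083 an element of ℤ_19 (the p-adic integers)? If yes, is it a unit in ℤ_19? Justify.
x ∉ ℤ_19 (v_19(x) = -2 < 0)

ℤ_19 = {x ∈ ℚ_19 : v_19(x) ≥ 0} and ℤ_19^× = {x ∈ ℤ_19 : v_19(x) = 0}. Here v_19(10/1083) = v_19(num) − v_19(den) = -2; compare against these criteria.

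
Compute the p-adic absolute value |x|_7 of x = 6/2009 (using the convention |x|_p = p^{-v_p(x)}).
|6/2009|_7 = 49

Step 1 — compute v_7(x) by factoring powers of 7 out of the numerator and denominator: v_7(6/2009) = -2. Step 2 — apply |x|_p = p^{-v_p(x)} = 7^{2} = 49.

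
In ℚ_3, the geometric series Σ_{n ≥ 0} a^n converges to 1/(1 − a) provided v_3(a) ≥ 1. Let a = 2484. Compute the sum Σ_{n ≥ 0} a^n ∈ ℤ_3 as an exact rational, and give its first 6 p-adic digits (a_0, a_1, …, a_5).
Σ a^n = 1/(1 − a) = -1/2483;  first 6 digits = (1, 0, 0, 2, 0, 1)

v_3(a) = 3 ≥ 1, so the series converges in ℤ_3 to 1/(1 − a) = 1/(1 − 2484) = -1/2483. Expand this rational in ℤ_3: compute digits iteratively via d_i = x_i mod 3, x_{i+1} = (x_i − d_i)/3. The first 6 digits are (1, 0, 0, 2, 0, 1).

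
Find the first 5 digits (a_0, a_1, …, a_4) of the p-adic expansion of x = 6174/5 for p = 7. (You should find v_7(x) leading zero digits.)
(a_0, …, a_4) = (0, 0, 0, 5, 4)

v_7(6174/5) = 3, so a_0 = ... = a_2 = 0. Factor out: x = 7^3 · u with u = 18/5 a unit in ℤ_7. Expand u iteratively via a_{v+i} = u_i mod 7, u_{i+1} = (u_i − a_{v+i})/7:
  u_0 = 18/5;  a_3 = 5;  u_1 = (u_0 − 5)/7 = -1/5
  u_1 = -1/5;  a_4 = 4;  u_2 = (u_1 − 4)/7 = -3/5
Digits: (0, 0, 0, 5, 4).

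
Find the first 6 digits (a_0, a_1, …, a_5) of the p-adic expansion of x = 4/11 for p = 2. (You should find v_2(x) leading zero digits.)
(a_0, …, a_5) = (0, 0, 1, 1, 0, 0)

v_2(4/11) = 2, so a_0 = ... = a_1 = 0. Factor out: x = 2^2 · u with u = 1/11 a unit in ℤ_2. Expand u iteratively via a_{v+i} = u_i mod 2, u_{i+1} = (u_i − a_{v+i})/2:
  u_0 = 1/11;  a_2 = 1;  u_1 = (u_0 − 1)/2 = -5/11
  u_1 = -5/11;  a_3 = 1;  u_2 = (u_1 − 1)/2 = -8/11
  u_2 = -8/11;  a_4 = 0;  u_3 = (u_2 − 0)/2 = -4/11
  u_3 = -4/11;  a_5 = 0;  u_4 = (u_3 − 0)/2 = -2/11
Digits: (0, 0, 1, 1, 0, 0).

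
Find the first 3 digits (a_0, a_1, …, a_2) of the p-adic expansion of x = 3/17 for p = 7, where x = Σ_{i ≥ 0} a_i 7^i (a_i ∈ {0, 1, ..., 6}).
(a_0, …, a_2) = (1, 4, 6)

v_7(3/17) = 0 (numerator and denominator both coprime to 7), so x ∈ ℤ_7^×. Compute digits iteratively via a_i = x_i mod 7, x_{i+1} = (x_i − a_i)/7, with x_0 = x:
  x_0 = 3/17;  a_0 = 1;  x_1 = (x_0 − 1)/7 = -2/17
  x_1 = -2/17;  a_1 = 4;  x_2 = (x_1 − 4)/7 = -10/17
  x_2 = -10/17;  a_2 = 6;  x_3 = (x_2 − 6)/7 = -16/17
Digits: (1, 4, 6).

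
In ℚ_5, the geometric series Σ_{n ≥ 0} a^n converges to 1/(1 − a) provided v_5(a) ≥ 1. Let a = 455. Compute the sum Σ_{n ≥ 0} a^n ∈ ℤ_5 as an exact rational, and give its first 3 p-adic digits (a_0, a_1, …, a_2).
Σ a^n = 1/(1 − a) = -1/454;  first 3 digits = (1, 1, 4)

v_5(a) = 1 ≥ 1, so the series converges in ℤ_5 to 1/(1 − a) = 1/(1 − 455) = -1/454. Expand this rational in ℤ_5: compute digits iteratively via d_i = x_i mod 5, x_{i+1} = (x_i − d_i)/5. The first 3 digits are (1, 1, 4).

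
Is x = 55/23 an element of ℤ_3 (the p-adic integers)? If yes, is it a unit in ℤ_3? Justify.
x ∈ ℤ_3^× (unit); v_3(x) = 0

ℤ_3 = {x ∈ ℚ_3 : v_3(x) ≥ 0} and ℤ_3^× = {x ∈ ℤ_3 : v_3(x) = 0}. Here v_3(55/23) = v_3(num) − v_3(den) = 0; compare against these criteria.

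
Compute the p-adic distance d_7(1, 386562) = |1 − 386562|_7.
d_7(1, 386562) = 1/16807

Step 1 — x − y = 1 − 386562 = -386561. Step 2 — v_7(-386561) = 5 (factor: -386561 = −(7^5 · 23); the sign does not affect v_p). Step 3 — |x − y|_7 = 7^{-5} = 1/16807.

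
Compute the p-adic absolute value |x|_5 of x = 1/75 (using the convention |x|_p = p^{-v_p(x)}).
|1/75|_5 = 25

Step 1 — compute v_5(x) by factoring powers of 5 out of the numerator and denominator: v_5(1/75) = -2. Step 2 — apply |x|_p = p^{-v_p(x)} = 5^{2} = 25.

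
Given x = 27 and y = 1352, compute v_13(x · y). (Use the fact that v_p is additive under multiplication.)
v_13(36504) = 2

v_p(x) = 0 (factor: 27 = 13^0 · 27); v_p(y) = 2 (factor: 1352 = 13^2 · 8). Additivity: v_p(xy) = v_p(x) + v_p(y) = 0 + 2 = 2. (Direct check: xy = 36504 = 13^2 · (216).)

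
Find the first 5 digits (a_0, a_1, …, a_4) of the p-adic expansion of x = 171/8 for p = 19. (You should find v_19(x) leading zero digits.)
(a_0, …, a_4) = (0, 13, 16, 11, 16)

v_19(171/8) = 1, so a_0 = ... = a_0 = 0. Factor out: x = 19^1 · u with u = 9/8 a unit in ℤ_19. Expand u iteratively via a_{v+i} = u_i mod 19, u_{i+1} = (u_i − a_{v+i})/19:
  u_0 = 9/8;  a_1 = 13;  u_1 = (u_0 − 13)/19 = -5/8
  u_1 = -5/8;  a_2 = 16;  u_2 = (u_1 − 16)/19 = -7/8
  u_2 = -7/8;  a_3 = 11;  u_3 = (u_2 − 11)/19 = -5/8
  u_3 = -5/8;  a_4 = 16;  u_4 = (u_3 − 16)/19 = -7/8
Digits: (0, 13, 16, 11, 16).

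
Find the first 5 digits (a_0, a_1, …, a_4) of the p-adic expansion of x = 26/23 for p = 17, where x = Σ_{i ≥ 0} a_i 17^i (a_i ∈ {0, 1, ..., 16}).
(a_0, …, a_4) = (10, 15, 5, 10, 9)

v_17(26/23) = 0 (numerator and denominator both coprime to 17), so x ∈ ℤ_17^×. Compute digits iteratively via a_i = x_i mod 17, x_{i+1} = (x_i − a_i)/17, with x_0 = x:
  x_0 = 26/23;  a_0 = 10;  x_1 = (x_0 − 10)/17 = -12/23
  x_1 = -12/23;  a_1 = 15;  x_2 = (x_1 − 15)/17 = -21/23
  x_2 = -21/23;  a_2 = 5;  x_3 = (x_2 − 5)/17 = -8/23
  x_3 = -8/23;  a_3 = 10;  x_4 = (x_3 − 10)/17 = -14/23
  x_4 = -14/23;  a_4 = 9;  x_5 = (x_4 − 9)/17 = -13/23
Digits: (10, 15, 5, 10, 9).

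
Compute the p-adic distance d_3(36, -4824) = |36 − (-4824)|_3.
d_3(36, -4824) = 1/243

Step 1 — x − y = 36 − (-4824) = 4860. Step 2 — v_3(4860) = 5 (factor: 4860 = (3^5 · 20); the sign does not affect v_p). Step 3 — |x − y|_3 = 3^{-5} = 1/243.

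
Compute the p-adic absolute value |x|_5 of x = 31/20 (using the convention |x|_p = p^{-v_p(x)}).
|31/20|_5 = 5

Step 1 — compute v_5(x) by factoring powers of 5 out of the numerator and denominator: v_5(31/20) = -1. Step 2 — apply |x|_p = p^{-v_p(x)} = 5^{1} = 5.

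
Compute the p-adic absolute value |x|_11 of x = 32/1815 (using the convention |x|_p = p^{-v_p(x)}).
|32/1815|_11 = 121

Step 1 — compute v_11(x) by factoring powers of 11 out of the numerator and denominator: v_11(32/1815) = -2. Step 2 — apply |x|_p = p^{-v_p(x)} = 11^{2} = 121.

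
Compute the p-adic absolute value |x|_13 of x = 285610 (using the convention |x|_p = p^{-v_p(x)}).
|285610|_13 = 1/28561

Step 1 — compute v_13(x) by factoring powers of 13 out of the numerator and denominator: v_13(285610) = 4. Step 2 — apply |x|_p = p^{-v_p(x)} = 13^{-4} = 1/28561.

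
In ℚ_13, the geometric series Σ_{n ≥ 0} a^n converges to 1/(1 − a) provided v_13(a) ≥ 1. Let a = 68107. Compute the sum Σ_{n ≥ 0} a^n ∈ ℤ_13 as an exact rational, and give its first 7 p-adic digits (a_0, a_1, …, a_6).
Σ a^n = 1/(1 − a) = -1/68106;  first 7 digits = (1, 0, 0, 5, 2, 0, 12)

v_13(a) = 3 ≥ 1, so the series converges in ℤ_13 to 1/(1 − a) = 1/(1 − 68107) = -1/68106. Expand this rational in ℤ_13: compute digits iteratively via d_i = x_i mod 13, x_{i+1} = (x_i − d_i)/13. The first 7 digits are (1, 0, 0, 5, 2, 0, 12).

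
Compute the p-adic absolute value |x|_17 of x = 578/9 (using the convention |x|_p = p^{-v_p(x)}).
|578/9|_17 = 1/289

Step 1 — compute v_17(x) by factoring powers of 17 out of the numerator and denominator: v_17(578/9) = 2. Step 2 — apply |x|_p = p^{-v_p(x)} = 17^{-2} = 1/289.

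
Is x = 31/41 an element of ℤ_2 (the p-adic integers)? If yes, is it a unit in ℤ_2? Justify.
x ∈ ℤ_2^× (unit); v_2(x) = 0

ℤ_2 = {x ∈ ℚ_2 : v_2(x) ≥ 0} and ℤ_2^× = {x ∈ ℤ_2 : v_2(x) = 0}. Here v_2(31/41) = v_2(num) − v_2(den) = 0; compare against these criteria.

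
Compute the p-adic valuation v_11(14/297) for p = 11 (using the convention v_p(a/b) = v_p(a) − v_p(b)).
v_11(14/297) = -1

Factor powers of 11 from the numerator and denominator of the reduced fraction: 14 = 11^0 · 14 and 297 = 11^1 · 27. Apply v_p(a/b) = v_p(a) − v_p(b): v_11(14/297) = 0 − 1 = -1.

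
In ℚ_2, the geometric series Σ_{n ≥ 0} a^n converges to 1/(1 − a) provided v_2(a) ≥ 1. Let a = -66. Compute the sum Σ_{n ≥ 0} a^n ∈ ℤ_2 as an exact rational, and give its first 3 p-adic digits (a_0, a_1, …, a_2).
Σ a^n = 1/(1 − a) = 1/67;  first 3 digits = (1, 1, 0)

v_2(a) = 1 ≥ 1, so the series converges in ℤ_2 to 1/(1 − a) = 1/(1 − (-66)) = 1/67. Expand this rational in ℤ_2: compute digits iteratively via d_i = x_i mod 2, x_{i+1} = (x_i − d_i)/2. The first 3 digits are (1, 1, 0).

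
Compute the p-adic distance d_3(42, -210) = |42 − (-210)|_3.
d_3(42, -210) = 1/9

Step 1 — x − y = 42 − (-210) = 252. Step 2 — v_3(252) = 2 (factor: 252 = (3^2 · 28); the sign does not affect v_p). Step 3 — |x − y|_3 = 3^{-2} = 1/9.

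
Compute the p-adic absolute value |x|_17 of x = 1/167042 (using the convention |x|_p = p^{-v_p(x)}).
|1/167042|_17 = 83521

Step 1 — compute v_17(x) by factoring powers of 17 out of the numerator and denominator: v_17(1/167042) = -4. Step 2 — apply |x|_p = p^{-v_p(x)} = 17^{4} = 83521.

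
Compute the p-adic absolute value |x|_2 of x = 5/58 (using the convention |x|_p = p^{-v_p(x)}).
|5/58|_2 = 2

Step 1 — compute v_2(x) by factoring powers of 2 out of the numerator and denominator: v_2(5/58) = -1. Step 2 — apply |x|_p = p^{-v_p(x)} = 2^{1} = 2.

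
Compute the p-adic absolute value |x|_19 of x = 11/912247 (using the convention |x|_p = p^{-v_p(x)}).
|11/912247|_19 = 130321

Step 1 — compute v_19(x) by factoring powers of 19 out of the numerator and denominator: v_19(11/912247) = -4. Step 2 — apply |x|_p = p^{-v_p(x)} = 19^{4} = 130321.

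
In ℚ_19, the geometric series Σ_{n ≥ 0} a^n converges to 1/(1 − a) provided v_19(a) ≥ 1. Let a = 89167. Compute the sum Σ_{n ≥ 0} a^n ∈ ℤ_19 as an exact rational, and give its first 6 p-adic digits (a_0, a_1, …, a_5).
Σ a^n = 1/(1 − a) = -1/89166;  first 6 digits = (1, 0, 0, 13, 0, 0)

v_19(a) = 3 ≥ 1, so the series converges in ℤ_19 to 1/(1 − a) = 1/(1 − 89167) = -1/89166. Expand this rational in ℤ_19: compute digits iteratively via d_i = x_i mod 19, x_{i+1} = (x_i − d_i)/19. The first 6 digits are (1, 0, 0, 13, 0, 0).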